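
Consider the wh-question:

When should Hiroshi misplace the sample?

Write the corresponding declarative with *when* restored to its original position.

The filler 'when' is interpreted as the temporal adjunct. Fronting leaves a gap immediately after 'sample':
When should Hiroshi misplace the sample ___?

Hiroshi should misplace the sample when.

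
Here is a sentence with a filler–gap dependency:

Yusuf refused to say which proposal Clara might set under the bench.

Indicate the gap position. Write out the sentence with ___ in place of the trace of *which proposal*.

Underlying clause: Clara might set which proposal under the bench.
'which proposal' is the direct object of 'set'. The gap is right after 'set'.

Yusuf refused to say which proposal Clara might set ___ under the bench.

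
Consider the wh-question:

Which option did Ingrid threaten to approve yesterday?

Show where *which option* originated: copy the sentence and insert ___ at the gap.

Pre-movement form: Ingrid did threaten to approve which option yesterday.
'which option' is the direct object of 'approve'. The gap is right after 'approve'.

Which option did Ingrid threaten to approve ___ yesterday?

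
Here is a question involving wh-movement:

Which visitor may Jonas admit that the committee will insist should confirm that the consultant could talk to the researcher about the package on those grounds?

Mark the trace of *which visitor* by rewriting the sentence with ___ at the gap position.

Which visitor may Jonas admit that the committee will insist ___ should confirm that the consultant could talk to the researcher about the package on those grounds?

Before movement: Jonas may admit that the committee will insist which visitor should confirm that the consultant could talk to the researcher about the package on those grounds.
The filler 'which visitor' is interpreted as the subject of the clause embedded under 'insist'. The gap is right after 'insist'.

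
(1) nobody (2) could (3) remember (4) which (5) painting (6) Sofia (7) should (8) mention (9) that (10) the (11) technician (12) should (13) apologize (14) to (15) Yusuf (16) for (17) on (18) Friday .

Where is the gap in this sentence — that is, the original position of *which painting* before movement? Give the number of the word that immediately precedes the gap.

Underlying clause: Sofia should mention that the technician should apologize to Yusuf for which painting on Friday.
The filler 'which painting' is interpreted as the object of the preposition 'for'. Fronting leaves a gap immediately after 'for':
Nobody could remember which painting Sofia should mention that the technician should apologize to Yusuf for ___ on Friday.
'for' is word 16.

16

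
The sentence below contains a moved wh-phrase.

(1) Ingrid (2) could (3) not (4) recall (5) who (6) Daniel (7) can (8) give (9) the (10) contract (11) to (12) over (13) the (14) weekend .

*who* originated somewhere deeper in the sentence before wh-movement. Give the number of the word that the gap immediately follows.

Pre-movement form: Daniel can give the contract to who over the weekend.
'who' functions as the object of the preposition 'to' (recipient of 'give'). Fronting leaves a gap immediately after 'to':
Ingrid could not recall who Daniel can give the contract to ___ over the weekend.
'to' is word 11.

11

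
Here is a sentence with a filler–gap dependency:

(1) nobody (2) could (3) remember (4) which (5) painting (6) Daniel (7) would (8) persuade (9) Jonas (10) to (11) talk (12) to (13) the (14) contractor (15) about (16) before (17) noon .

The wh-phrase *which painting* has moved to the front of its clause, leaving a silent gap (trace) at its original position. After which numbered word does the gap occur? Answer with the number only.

15

Before movement: Daniel would persuade Jonas to talk to the contractor about which painting before noon.
'which painting' is the object of the preposition 'about'. It moves to the left edge, and the trace sits right after 'about':
Nobody could remember which painting Daniel would persuade Jonas to talk to the contractor about ___ before noon.
'about' is word 15.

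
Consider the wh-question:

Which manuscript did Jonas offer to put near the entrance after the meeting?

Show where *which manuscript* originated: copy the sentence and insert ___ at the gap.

Pre-movement form: Jonas did offer to put which manuscript near the entrance after the meeting.
'which manuscript' functions as the direct object of 'put'. The gap is right after 'put'.

Which manuscript did Jonas offer to put ___ near the entrance after the meeting?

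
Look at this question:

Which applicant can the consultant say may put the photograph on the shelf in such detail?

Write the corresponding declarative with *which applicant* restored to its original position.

The consultant can say which applicant may put the photograph on the shelf in such detail.

'which applicant' functions as the subject of the clause embedded under 'say'. It moves to the left edge, and the trace sits right after 'say':
Which applicant can the consultant say ___ may put the photograph on the shelf in such detail?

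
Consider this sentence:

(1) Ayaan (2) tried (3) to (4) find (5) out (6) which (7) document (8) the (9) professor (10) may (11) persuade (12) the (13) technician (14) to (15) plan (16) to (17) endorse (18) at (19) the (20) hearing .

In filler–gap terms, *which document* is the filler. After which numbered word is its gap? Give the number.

17

Pre-movement form: The professor may persuade the technician to plan to endorse which document at the hearing.
The filler 'which document' is interpreted as the direct object of 'endorse'. It moves to the left edge, and the trace sits right after 'endorse':
Ayaan tried to find out which document the professor may persuade the technician to plan to endorse ___ at the hearing.
'endorse' is word 17.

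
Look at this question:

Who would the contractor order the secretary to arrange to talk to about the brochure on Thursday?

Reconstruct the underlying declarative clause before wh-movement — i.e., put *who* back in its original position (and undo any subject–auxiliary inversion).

The filler 'who' is interpreted as the object of the preposition 'to'. Wh-movement fronts it, leaving a gap right after 'to':
Who would the contractor order the secretary to arrange to talk to ___ about the brochure on Thursday?

The contractor would order the secretary to arrange to talk to who about the brochure on Thursday.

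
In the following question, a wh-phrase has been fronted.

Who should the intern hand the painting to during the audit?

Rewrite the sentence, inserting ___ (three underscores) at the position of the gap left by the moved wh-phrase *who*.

Underlying clause: The intern should hand the painting to who during the audit.
'who' functions as the object of the preposition 'to' (recipient of 'hand'). The gap is right after 'to'.

Who should the intern hand the painting to ___ during the audit?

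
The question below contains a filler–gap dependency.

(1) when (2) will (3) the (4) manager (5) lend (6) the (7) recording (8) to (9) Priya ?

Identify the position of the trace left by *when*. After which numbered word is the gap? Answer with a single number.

9

Pre-movement form: The manager will lend the recording to Priya when.
'when' is the temporal adjunct. Fronting leaves a gap immediately after 'Priya':
When will the manager lend the recording to Priya ___?
'Priya' is word 9.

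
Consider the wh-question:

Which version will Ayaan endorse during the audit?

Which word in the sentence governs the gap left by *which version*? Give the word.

endorse

Before movement: Ayaan will endorse which version during the audit.
'which version' functions as the direct object of 'endorse'. Wh-movement fronts it, leaving a gap right after 'endorse':
Which version will Ayaan endorse ___ during the audit?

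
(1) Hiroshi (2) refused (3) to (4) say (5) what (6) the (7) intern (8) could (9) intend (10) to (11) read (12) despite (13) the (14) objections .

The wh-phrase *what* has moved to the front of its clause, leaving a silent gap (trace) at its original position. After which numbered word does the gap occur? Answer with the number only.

Before movement: The intern could intend to read what despite the objections.
'what' functions as the direct object of 'read'. Wh-movement fronts it, leaving a gap right after 'read':
Hiroshi refused to say what the intern could intend to read ___ despite the objections.
'read' is word 11.

11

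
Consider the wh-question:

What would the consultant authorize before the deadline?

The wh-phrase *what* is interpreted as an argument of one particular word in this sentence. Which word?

Pre-movement form: The consultant would authorize what before the deadline.
'what' functions as the direct object of 'authorize'. Fronting leaves a gap immediately after 'authorize':
What would the consultant authorize ___ before the deadline?

authorize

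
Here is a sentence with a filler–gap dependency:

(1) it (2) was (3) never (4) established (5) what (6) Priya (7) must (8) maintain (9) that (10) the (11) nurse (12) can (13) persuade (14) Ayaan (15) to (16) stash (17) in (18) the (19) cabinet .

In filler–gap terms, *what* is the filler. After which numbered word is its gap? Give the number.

Underlying clause: Priya must maintain that the nurse can persuade Ayaan to stash what in the cabinet.
The filler 'what' is interpreted as the direct object of 'stash'. It moves to the left edge, and the trace sits right after 'stash':
It was never established what Priya must maintain that the nurse can persuade Ayaan to stash ___ in the cabinet.
'stash' is word 16.

16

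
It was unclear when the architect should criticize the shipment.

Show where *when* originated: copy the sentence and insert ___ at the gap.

Before movement: The architect should criticize the shipment when.
The filler 'when' is interpreted as the temporal adjunct. The gap is right after 'shipment'.

It was unclear when the architect should criticize the shipment ___.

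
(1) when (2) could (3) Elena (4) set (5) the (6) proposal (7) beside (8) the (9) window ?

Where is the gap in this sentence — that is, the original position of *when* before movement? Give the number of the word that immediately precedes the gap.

Underlying clause: Elena could set the proposal beside the window when.
'when' is the temporal adjunct. Fronting leaves a gap immediately after 'window':
When could Elena set the proposal beside the window ___?
'window' is word 9.

9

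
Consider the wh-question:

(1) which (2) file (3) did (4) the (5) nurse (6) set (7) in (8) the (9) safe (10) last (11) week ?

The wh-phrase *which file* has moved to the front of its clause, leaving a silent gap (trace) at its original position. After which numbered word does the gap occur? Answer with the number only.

6

Before movement: The nurse did set which file in the safe last week.
'which file' functions as the direct object of 'set'. It moves to the left edge, and the trace sits right after 'set':
Which file did the nurse set ___ in the safe last week?
'set' is word 6.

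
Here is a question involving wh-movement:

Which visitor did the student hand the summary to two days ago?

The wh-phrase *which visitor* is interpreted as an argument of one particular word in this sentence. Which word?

to

Before movement: The student did hand the summary to which visitor two days ago.
'which visitor' functions as the object of the preposition 'to' (recipient of 'hand'). It moves to the left edge, and the trace sits right after 'to':
Which visitor did the student hand the summary to ___ two days ago?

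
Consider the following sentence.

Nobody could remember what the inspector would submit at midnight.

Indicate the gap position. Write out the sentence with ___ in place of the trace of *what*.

Nobody could remember what the inspector would submit ___ at midnight.

Underlying clause: The inspector would submit what at midnight.
'what' functions as the direct object of 'submit'. The gap is right after 'submit'.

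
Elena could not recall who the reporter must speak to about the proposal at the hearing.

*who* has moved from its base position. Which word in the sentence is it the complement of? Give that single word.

to

Before movement: The reporter must speak to who about the proposal at the hearing.
The filler 'who' is interpreted as the object of the preposition 'to'. It moves to the left edge, and the trace sits right after 'to':
Elena could not recall who the reporter must speak to ___ about the proposal at the hearing.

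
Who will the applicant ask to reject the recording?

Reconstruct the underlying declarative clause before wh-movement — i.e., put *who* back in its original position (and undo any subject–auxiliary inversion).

The filler 'who' is interpreted as the direct object of 'ask'. It moves to the left edge, and the trace sits right after 'ask':
Who will the applicant ask ___ to reject the recording?

The applicant will ask who to reject the recording.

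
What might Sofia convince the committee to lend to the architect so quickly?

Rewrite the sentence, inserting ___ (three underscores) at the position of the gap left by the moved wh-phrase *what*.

What might Sofia convince the committee to lend ___ to the architect so quickly?

Pre-movement form: Sofia might convince the committee to lend what to the architect so quickly.
The filler 'what' is interpreted as the direct object of 'lend'. The gap is right after 'lend'.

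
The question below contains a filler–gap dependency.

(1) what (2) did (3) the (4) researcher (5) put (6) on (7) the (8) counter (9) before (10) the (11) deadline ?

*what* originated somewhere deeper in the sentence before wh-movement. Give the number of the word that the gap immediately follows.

5

Pre-movement form: The researcher did put what on the counter before the deadline.
The filler 'what' is interpreted as the direct object of 'put'. Wh-movement fronts it, leaving a gap right after 'put':
What did the researcher put ___ on the counter before the deadline?
'put' is word 5.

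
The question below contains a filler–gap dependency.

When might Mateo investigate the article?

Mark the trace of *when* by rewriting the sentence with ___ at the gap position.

Pre-movement form: Mateo might investigate the article when.
The filler 'when' is interpreted as the temporal adjunct. The gap is right after 'article'.

When might Mateo investigate the article ___?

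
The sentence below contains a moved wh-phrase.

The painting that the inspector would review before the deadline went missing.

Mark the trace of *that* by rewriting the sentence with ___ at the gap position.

'that' functions as the direct object of 'review'. The gap is right after 'review'.

The painting that the inspector would review ___ before the deadline went missing.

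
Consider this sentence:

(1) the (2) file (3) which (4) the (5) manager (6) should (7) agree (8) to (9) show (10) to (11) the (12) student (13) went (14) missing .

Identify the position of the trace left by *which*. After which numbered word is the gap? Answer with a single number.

9

The filler 'which' is interpreted as the direct object of 'show'. It moves to the left edge, and the trace sits right after 'show':
The file which the manager should agree to show ___ to the student went missing.
'show' is word 9.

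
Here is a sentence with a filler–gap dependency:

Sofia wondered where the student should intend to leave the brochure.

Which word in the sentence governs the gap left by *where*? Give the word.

leave

In situ: The student should intend to leave the brochure where.
The filler 'where' is interpreted as the locative complement of 'leave'. Fronting leaves a gap immediately after 'brochure':
Sofia wondered where the student should intend to leave the brochure ___.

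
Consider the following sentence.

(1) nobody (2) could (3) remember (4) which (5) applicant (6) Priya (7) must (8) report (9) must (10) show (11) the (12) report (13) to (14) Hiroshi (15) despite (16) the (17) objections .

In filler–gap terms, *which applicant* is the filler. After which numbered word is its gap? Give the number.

Pre-movement form: Priya must report which applicant must show the report to Hiroshi despite the objections.
The filler 'which applicant' is interpreted as the subject of the clause embedded under 'report'. Fronting leaves a gap immediately after 'report':
Nobody could remember which applicant Priya must report ___ must show the report to Hiroshi despite the objections.
'report' is word 8.

8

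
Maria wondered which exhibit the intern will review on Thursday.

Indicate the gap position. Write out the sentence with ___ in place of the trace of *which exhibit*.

In situ: The intern will review which exhibit on Thursday.
'which exhibit' functions as the direct object of 'review'. The gap is right after 'review'.

Maria wondered which exhibit the intern will review ___ on Thursday.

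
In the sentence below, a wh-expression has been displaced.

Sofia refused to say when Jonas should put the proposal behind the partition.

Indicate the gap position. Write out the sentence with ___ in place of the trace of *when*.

In situ: Jonas should put the proposal behind the partition when.
'when' is the temporal adjunct. The gap is right after 'partition'.

Sofia refused to say when Jonas should put the proposal behind the partition ___.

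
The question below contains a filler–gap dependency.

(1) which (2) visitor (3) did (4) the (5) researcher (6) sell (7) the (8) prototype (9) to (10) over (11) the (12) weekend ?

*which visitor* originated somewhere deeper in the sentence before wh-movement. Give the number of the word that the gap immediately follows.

9

Underlying clause: The researcher did sell the prototype to which visitor over the weekend.
The filler 'which visitor' is interpreted as the object of the preposition 'to' (recipient of 'sell'). Fronting leaves a gap immediately after 'to':
Which visitor did the researcher sell the prototype to ___ over the weekend?
'to' is word 9.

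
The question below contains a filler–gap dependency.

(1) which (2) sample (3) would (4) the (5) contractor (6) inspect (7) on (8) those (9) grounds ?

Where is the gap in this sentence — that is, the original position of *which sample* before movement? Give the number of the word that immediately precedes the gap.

6

Underlying clause: The contractor would inspect which sample on those grounds.
'which sample' functions as the direct object of 'inspect'. Wh-movement fronts it, leaving a gap right after 'inspect':
Which sample would the contractor inspect ___ on those grounds?
'inspect' is word 6.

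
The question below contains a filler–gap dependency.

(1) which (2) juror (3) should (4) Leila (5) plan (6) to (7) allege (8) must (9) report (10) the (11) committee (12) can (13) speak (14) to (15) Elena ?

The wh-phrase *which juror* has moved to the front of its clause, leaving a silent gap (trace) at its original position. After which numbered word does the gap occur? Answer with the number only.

7

Pre-movement form: Leila should plan to allege which juror must report the committee can speak to Elena.
The filler 'which juror' is interpreted as the subject of the clause embedded under 'allege'. Fronting leaves a gap immediately after 'allege':
Which juror should Leila plan to allege ___ must report the committee can speak to Elena?
'allege' is word 7.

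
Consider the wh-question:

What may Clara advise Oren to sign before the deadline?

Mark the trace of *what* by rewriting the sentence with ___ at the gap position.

Underlying clause: Clara may advise Oren to sign what before the deadline.
'what' functions as the direct object of 'sign'. The gap is right after 'sign'.

What may Clara advise Oren to sign ___ before the deadline?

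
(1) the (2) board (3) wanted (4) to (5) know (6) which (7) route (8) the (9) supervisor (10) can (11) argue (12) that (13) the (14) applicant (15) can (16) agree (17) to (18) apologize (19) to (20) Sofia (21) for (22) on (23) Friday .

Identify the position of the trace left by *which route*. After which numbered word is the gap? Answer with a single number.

21

Pre-movement form: The supervisor can argue that the applicant can agree to apologize to Sofia for which route on Friday.
The filler 'which route' is interpreted as the object of the preposition 'for'. Wh-movement fronts it, leaving a gap right after 'for':
The board wanted to know which route the supervisor can argue that the applicant can agree to apologize to Sofia for ___ on Friday.
'for' is word 21.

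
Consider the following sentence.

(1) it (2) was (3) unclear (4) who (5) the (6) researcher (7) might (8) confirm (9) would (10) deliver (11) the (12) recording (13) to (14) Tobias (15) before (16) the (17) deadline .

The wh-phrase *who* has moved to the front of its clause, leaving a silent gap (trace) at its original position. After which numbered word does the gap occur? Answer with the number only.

In situ: The researcher might confirm who would deliver the recording to Tobias before the deadline.
'who' functions as the subject of the clause embedded under 'confirm'. Wh-movement fronts it, leaving a gap right after 'confirm':
It was unclear who the researcher might confirm ___ would deliver the recording to Tobias before the deadline.
'confirm' is word 8.

8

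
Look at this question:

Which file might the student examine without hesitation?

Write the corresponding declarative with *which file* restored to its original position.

'which file' is the direct object of 'examine'. Fronting leaves a gap immediately after 'examine':
Which file might the student examine ___ without hesitation?

The student might examine which file without hesitation.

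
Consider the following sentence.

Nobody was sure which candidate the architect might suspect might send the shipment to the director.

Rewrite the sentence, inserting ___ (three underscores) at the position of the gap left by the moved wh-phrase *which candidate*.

Nobody was sure which candidate the architect might suspect ___ might send the shipment to the director.

Underlying clause: The architect might suspect which candidate might send the shipment to the director.
The filler 'which candidate' is interpreted as the subject of the clause embedded under 'suspect'. The gap is right after 'suspect'.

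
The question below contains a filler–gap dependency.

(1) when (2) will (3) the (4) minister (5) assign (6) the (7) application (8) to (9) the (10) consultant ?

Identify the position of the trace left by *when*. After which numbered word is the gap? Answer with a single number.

Underlying clause: The minister will assign the application to the consultant when.
'when' is the temporal adjunct. Wh-movement fronts it, leaving a gap right after 'consultant':
When will the minister assign the application to the consultant ___?
'consultant' is word 10.

10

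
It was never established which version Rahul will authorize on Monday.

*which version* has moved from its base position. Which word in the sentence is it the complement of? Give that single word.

Before movement: Rahul will authorize which version on Monday.
'which version' functions as the direct object of 'authorize'. It moves to the left edge, and the trace sits right after 'authorize':
It was never established which version Rahul will authorize ___ on Monday.

authorize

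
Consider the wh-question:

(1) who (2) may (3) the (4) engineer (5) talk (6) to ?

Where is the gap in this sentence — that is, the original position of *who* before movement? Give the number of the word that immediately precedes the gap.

In situ: The engineer may talk to who.
'who' functions as the object of the preposition 'to'. Fronting leaves a gap immediately after 'to':
Who may the engineer talk to ___?
'to' is word 6.

6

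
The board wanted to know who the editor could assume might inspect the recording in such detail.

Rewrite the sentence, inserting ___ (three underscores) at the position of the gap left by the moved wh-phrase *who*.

Underlying clause: The editor could assume who might inspect the recording in such detail.
'who' functions as the subject of the clause embedded under 'assume'. The gap is right after 'assume'.

The board wanted to know who the editor could assume ___ might inspect the recording in such detail.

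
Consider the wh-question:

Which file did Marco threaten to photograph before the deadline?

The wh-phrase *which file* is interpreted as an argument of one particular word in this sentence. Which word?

In situ: Marco did threaten to photograph which file before the deadline.
'which file' is the direct object of 'photograph'. Wh-movement fronts it, leaving a gap right after 'photograph':
Which file did Marco threaten to photograph ___ before the deadline?

photograph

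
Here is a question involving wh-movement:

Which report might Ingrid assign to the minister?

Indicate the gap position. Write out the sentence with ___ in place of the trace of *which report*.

Which report might Ingrid assign ___ to the minister?

Underlying clause: Ingrid might assign which report to the minister.
'which report' is the direct object of 'assign'. The gap is right after 'assign'.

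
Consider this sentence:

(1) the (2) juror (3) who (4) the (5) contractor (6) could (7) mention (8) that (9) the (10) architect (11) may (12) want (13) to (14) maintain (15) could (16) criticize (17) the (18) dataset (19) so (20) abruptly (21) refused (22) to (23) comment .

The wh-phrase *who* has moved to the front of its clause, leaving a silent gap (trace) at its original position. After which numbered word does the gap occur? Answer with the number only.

14

'who' functions as the subject of the clause embedded under 'maintain'. Fronting leaves a gap immediately after 'maintain':
The juror who the contractor could mention that the architect may want to maintain ___ could criticize the dataset so abruptly refused to comment.
'maintain' is word 14.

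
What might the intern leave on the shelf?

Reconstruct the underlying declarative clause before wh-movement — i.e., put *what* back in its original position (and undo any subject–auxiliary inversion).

The filler 'what' is interpreted as the direct object of 'leave'. It moves to the left edge, and the trace sits right after 'leave':
What might the intern leave ___ on the shelf?

The intern might leave what on the shelf.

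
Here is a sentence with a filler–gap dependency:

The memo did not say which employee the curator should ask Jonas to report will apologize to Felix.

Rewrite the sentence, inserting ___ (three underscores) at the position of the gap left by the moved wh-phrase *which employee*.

The memo did not say which employee the curator should ask Jonas to report ___ will apologize to Felix.

Before movement: The curator should ask Jonas to report which employee will apologize to Felix.
The filler 'which employee' is interpreted as the subject of the clause embedded under 'report'. The gap is right after 'report'.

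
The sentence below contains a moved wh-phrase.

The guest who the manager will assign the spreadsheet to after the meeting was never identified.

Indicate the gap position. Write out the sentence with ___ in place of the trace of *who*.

The filler 'who' is interpreted as the object of the preposition 'to' (recipient of 'assign'). The gap is right after 'to'.

The guest who the manager will assign the spreadsheet to ___ after the meeting was never identified.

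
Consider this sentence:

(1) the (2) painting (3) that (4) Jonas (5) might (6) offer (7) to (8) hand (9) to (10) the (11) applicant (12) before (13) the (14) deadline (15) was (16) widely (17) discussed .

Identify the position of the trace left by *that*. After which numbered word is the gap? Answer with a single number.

8

The filler 'that' is interpreted as the direct object of 'hand'. It moves to the left edge, and the trace sits right after 'hand':
The painting that Jonas might offer to hand ___ to the applicant before the deadline was widely discussed.
'hand' is word 8.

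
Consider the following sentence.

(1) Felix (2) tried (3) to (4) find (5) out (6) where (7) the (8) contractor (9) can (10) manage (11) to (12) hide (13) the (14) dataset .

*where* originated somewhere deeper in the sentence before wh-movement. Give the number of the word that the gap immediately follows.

Pre-movement form: The contractor can manage to hide the dataset where.
'where' is the locative complement of 'hide'. It moves to the left edge, and the trace sits right after 'dataset':
Felix tried to find out where the contractor can manage to hide the dataset ___.
'dataset' is word 14.

14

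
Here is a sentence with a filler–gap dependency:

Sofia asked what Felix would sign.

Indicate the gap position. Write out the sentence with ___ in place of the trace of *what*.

Pre-movement form: Felix would sign what.
'what' is the direct object of 'sign'. The gap is right after 'sign'.

Sofia asked what Felix would sign ___.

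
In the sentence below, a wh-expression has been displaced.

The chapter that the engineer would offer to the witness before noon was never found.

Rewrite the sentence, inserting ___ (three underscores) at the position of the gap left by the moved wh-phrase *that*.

The chapter that the engineer would offer ___ to the witness before noon was never found.

The filler 'that' is interpreted as the direct object of 'offer'. The gap is right after 'offer'.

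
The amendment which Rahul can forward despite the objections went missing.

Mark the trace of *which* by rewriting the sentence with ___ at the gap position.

'which' is the direct object of 'forward'. The gap is right after 'forward'.

The amendment which Rahul can forward ___ despite the objections went missing.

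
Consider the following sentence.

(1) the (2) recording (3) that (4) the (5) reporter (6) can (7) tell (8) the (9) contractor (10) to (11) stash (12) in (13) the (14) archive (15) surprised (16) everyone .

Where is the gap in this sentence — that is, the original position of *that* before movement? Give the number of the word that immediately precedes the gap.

'that' is the direct object of 'stash'. Fronting leaves a gap immediately after 'stash':
The recording that the reporter can tell the contractor to stash ___ in the archive surprised everyone.
'stash' is word 11.

11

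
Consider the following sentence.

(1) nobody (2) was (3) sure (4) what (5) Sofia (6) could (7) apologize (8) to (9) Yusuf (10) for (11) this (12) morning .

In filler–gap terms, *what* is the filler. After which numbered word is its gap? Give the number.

Before movement: Sofia could apologize to Yusuf for what this morning.
'what' is the object of the preposition 'for'. Wh-movement fronts it, leaving a gap right after 'for':
Nobody was sure what Sofia could apologize to Yusuf for ___ this morning.
'for' is word 10.

10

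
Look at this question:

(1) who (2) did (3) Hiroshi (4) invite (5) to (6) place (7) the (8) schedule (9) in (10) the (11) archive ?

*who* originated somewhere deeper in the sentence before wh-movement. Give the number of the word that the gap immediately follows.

Before movement: Hiroshi did invite who to place the schedule in the archive.
'who' is the direct object of 'invite'. Fronting leaves a gap immediately after 'invite':
Who did Hiroshi invite ___ to place the schedule in the archive?
'invite' is word 4.

4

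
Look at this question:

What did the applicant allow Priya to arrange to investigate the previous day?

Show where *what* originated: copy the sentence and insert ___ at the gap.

Pre-movement form: The applicant did allow Priya to arrange to investigate what the previous day.
'what' is the direct object of 'investigate'. The gap is right after 'investigate'.

What did the applicant allow Priya to arrange to investigate ___ the previous day?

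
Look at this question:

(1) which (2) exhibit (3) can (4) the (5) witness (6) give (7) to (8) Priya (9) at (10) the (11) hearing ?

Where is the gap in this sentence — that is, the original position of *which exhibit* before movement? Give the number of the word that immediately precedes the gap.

Pre-movement form: The witness can give which exhibit to Priya at the hearing.
The filler 'which exhibit' is interpreted as the direct object of 'give'. It moves to the left edge, and the trace sits right after 'give':
Which exhibit can the witness give ___ to Priya at the hearing?
'give' is word 6.

6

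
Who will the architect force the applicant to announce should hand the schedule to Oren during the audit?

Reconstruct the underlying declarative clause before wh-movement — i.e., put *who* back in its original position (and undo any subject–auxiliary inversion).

The architect will force the applicant to announce who should hand the schedule to Oren during the audit.

'who' is the subject of the clause embedded under 'announce'. Wh-movement fronts it, leaving a gap right after 'announce':
Who will the architect force the applicant to announce ___ should hand the schedule to Oren during the audit?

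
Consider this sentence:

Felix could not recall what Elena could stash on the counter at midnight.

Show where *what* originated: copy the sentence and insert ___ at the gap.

Felix could not recall what Elena could stash ___ on the counter at midnight.

Before movement: Elena could stash what on the counter at midnight.
'what' is the direct object of 'stash'. The gap is right after 'stash'.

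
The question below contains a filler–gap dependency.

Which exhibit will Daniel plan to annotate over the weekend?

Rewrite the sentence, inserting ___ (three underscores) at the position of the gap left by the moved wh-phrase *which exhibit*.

In situ: Daniel will plan to annotate which exhibit over the weekend.
'which exhibit' functions as the direct object of 'annotate'. The gap is right after 'annotate'.

Which exhibit will Daniel plan to annotate ___ over the weekend?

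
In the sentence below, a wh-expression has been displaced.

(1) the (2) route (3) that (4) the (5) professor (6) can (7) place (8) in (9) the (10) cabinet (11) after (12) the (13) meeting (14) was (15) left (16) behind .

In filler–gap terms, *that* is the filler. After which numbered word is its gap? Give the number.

7

The filler 'that' is interpreted as the direct object of 'place'. It moves to the left edge, and the trace sits right after 'place':
The route that the professor can place ___ in the cabinet after the meeting was left behind.
'place' is word 7.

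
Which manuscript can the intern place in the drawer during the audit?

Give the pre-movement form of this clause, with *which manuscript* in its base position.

The intern can place which manuscript in the drawer during the audit.

'which manuscript' is the direct object of 'place'. Fronting leaves a gap immediately after 'place':
Which manuscript can the intern place ___ in the drawer during the audit?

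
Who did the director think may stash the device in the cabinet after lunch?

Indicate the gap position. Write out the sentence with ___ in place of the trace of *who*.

Who did the director think ___ may stash the device in the cabinet after lunch?

Pre-movement form: The director did think who may stash the device in the cabinet after lunch.
'who' is the subject of the clause embedded under 'think'. The gap is right after 'think'.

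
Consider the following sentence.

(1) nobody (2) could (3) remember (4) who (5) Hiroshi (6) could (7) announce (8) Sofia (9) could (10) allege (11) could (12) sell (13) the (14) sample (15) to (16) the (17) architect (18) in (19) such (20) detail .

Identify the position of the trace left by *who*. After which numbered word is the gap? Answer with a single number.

In situ: Hiroshi could announce Sofia could allege who could sell the sample to the architect in such detail.
'who' is the subject of the clause embedded under 'allege'. It moves to the left edge, and the trace sits right after 'allege':
Nobody could remember who Hiroshi could announce Sofia could allege ___ could sell the sample to the architect in such detail.
'allege' is word 10.

10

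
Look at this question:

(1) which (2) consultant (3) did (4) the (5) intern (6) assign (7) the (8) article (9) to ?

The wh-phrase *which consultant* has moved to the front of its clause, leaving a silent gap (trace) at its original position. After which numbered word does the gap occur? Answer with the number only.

9

Underlying clause: The intern did assign the article to which consultant.
'which consultant' functions as the object of the preposition 'to' (recipient of 'assign'). It moves to the left edge, and the trace sits right after 'to':
Which consultant did the intern assign the article to ___?
'to' is word 9.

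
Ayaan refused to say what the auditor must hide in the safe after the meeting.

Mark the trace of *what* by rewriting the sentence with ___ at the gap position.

Pre-movement form: The auditor must hide what in the safe after the meeting.
'what' is the direct object of 'hide'. The gap is right after 'hide'.

Ayaan refused to say what the auditor must hide ___ in the safe after the meeting.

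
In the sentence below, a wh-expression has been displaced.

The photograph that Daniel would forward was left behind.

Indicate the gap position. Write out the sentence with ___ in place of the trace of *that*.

'that' is the direct object of 'forward'. The gap is right after 'forward'.

The photograph that Daniel would forward ___ was left behind.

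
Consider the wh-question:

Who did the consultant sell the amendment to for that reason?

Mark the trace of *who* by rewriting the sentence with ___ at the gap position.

Who did the consultant sell the amendment to ___ for that reason?

Underlying clause: The consultant did sell the amendment to who for that reason.
The filler 'who' is interpreted as the object of the preposition 'to' (recipient of 'sell'). The gap is right after 'to'.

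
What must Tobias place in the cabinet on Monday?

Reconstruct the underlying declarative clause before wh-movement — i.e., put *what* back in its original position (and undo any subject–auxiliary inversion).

Tobias must place what in the cabinet on Monday.

The filler 'what' is interpreted as the direct object of 'place'. It moves to the left edge, and the trace sits right after 'place':
What must Tobias place ___ in the cabinet on Monday?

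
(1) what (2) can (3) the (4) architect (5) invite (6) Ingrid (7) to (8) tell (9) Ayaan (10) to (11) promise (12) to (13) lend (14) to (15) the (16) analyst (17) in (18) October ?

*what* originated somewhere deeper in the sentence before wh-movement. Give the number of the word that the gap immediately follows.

13

Before movement: The architect can invite Ingrid to tell Ayaan to promise to lend what to the analyst in October.
'what' functions as the direct object of 'lend'. Fronting leaves a gap immediately after 'lend':
What can the architect invite Ingrid to tell Ayaan to promise to lend ___ to the analyst in October?
'lend' is word 13.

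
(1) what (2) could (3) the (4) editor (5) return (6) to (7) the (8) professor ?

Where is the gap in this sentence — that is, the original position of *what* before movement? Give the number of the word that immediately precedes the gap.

Underlying clause: The editor could return what to the professor.
'what' is the direct object of 'return'. It moves to the left edge, and the trace sits right after 'return':
What could the editor return ___ to the professor?
'return' is word 5.

5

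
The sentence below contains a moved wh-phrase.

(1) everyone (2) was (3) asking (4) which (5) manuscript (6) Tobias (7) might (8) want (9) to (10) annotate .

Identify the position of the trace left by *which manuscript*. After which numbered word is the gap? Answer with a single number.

10

Pre-movement form: Tobias might want to annotate which manuscript.
'which manuscript' functions as the direct object of 'annotate'. Fronting leaves a gap immediately after 'annotate':
Everyone was asking which manuscript Tobias might want to annotate ___.
'annotate' is word 10.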